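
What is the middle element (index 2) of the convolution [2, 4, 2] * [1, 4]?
Use y[k] = Σ_i a[i]·b[k-i] at k=2. y[2] = 4×4 + 2×1 = 18

18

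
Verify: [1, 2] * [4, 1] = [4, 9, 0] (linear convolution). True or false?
Recompute linear convolution of [1, 2] and [4, 1]: y[0] = 1×4 = 4; y[1] = 1×1 + 2×4 = 9; y[2] = 2×1 = 2 → [4, 9, 2]. Compare to given [4, 9, 0]: they differ at index 2: given 0, correct 2, so answer: No

No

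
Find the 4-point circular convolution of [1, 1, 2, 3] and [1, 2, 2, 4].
Use y[k] = Σ_j x[j]·h[(k-j) mod 4]. y[0] = 1×1 + 1×4 + 2×2 + 3×2 = 15; y[1] = 1×2 + 1×1 + 2×4 + 3×2 = 17; y[2] = 1×2 + 1×2 + 2×1 + 3×4 = 18; y[3] = 1×4 + 1×2 + 2×2 + 3×1 = 13. Result: [15, 17, 18, 13]

[15, 17, 18, 13]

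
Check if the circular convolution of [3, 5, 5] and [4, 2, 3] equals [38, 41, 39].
Recompute circular convolution of [3, 5, 5] and [4, 2, 3]: y[0] = 3×4 + 5×3 + 5×2 = 37; y[1] = 3×2 + 5×4 + 5×3 = 41; y[2] = 3×3 + 5×2 + 5×4 = 39 → [37, 41, 39]. Compare to given [38, 41, 39]: they differ at index 0: given 38, correct 37, so answer: No

No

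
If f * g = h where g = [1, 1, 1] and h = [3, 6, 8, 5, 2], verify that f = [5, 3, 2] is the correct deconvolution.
Forward-compute [5, 3, 2] * [1, 1, 1]: h[0] = 5×1 = 5; h[1] = 5×1 + 3×1 = 8; h[2] = 5×1 + 3×1 + 2×1 = 10; h[3] = 3×1 + 2×1 = 5; h[4] = 2×1 = 2 → [5, 8, 10, 5, 2]. Does not match given h = [3, 6, 8, 5, 2].

Not verified. [5, 3, 2] * [1, 1, 1] = [5, 8, 10, 5, 2], which differs from [3, 6, 8, 5, 2] at index 0.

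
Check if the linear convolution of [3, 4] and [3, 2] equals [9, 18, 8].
Recompute linear convolution of [3, 4] and [3, 2]: y[0] = 3×3 = 9; y[1] = 3×2 + 4×3 = 18; y[2] = 4×2 = 8 → [9, 18, 8]. Given [9, 18, 8] matches, so answer: Yes

Yes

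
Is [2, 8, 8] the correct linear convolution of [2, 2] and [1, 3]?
Recompute linear convolution of [2, 2] and [1, 3]: y[0] = 2×1 = 2; y[1] = 2×3 + 2×1 = 8; y[2] = 2×3 = 6 → [2, 8, 6]. Compare to given [2, 8, 8]: they differ at index 2: given 8, correct 6, so answer: No

No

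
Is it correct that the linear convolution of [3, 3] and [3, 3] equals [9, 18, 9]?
Recompute linear convolution of [3, 3] and [3, 3]: y[0] = 3×3 = 9; y[1] = 3×3 + 3×3 = 18; y[2] = 3×3 = 9 → [9, 18, 9]. Given [9, 18, 9] matches, so answer: Yes

Yes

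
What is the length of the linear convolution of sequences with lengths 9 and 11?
Linear/full convolution length: m + n - 1 = 9 + 11 - 1 = 19

19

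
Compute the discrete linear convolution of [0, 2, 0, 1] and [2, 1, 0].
y[0] = 0×2 = 0; y[1] = 0×1 + 2×2 = 4; y[2] = 0×0 + 2×1 + 0×2 = 2; y[3] = 2×0 + 0×1 + 1×2 = 2; y[4] = 0×0 + 1×1 = 1; y[5] = 1×0 = 0

[0, 4, 2, 2, 1, 0]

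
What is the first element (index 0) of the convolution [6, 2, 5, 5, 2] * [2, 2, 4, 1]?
Use y[k] = Σ_i a[i]·b[k-i] at k=0. y[0] = 6×2 = 12

12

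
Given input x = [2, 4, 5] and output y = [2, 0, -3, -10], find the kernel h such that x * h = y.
Output length 4 = len(x) + len(h) - 1 ⇒ len(h) = 2. Solve h forward using h[k] = (y[k] - Σ_{i≥1} x[i]·h[k-i]) / x[0]: h[0] = y[0] / x[0] = 2 / 2 = 1; h[1] = (y[1] - 4×1) / x[0] = (0 - 4×1) / 2 = -2. So h = [1, -2]. Forward-check [2, 4, 5] * [1, -2]: y[0] = 2×1 = 2; y[1] = 2×-2 + 4×1 = 0; y[2] = 4×-2 + 5×1 = -3; y[3] = 5×-2 = -10 → [2, 0, -3, -10] ✓

[1, -2]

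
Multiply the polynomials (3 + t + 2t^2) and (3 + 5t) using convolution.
Ascending coefficients: a = [3, 1, 2], b = [3, 5]. c[0] = 3×3 = 9; c[1] = 3×5 + 1×3 = 18; c[2] = 1×5 + 2×3 = 11; c[3] = 2×5 = 10. Result coefficients: [9, 18, 11, 10] → 9 + 18t + 11t^2 + 10t^3

9 + 18t + 11t^2 + 10t^3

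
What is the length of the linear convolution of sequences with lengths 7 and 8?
Linear/full convolution length: m + n - 1 = 7 + 8 - 1 = 14

14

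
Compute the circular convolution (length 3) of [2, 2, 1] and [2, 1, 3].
Use y[k] = Σ_j x[j]·h[(k-j) mod 3]. y[0] = 2×2 + 2×3 + 1×1 = 11; y[1] = 2×1 + 2×2 + 1×3 = 9; y[2] = 2×3 + 2×1 + 1×2 = 10. Result: [11, 9, 10]

[11, 9, 10]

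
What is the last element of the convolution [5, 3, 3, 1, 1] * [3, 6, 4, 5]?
Use y[k] = Σ_i a[i]·b[k-i] at k=7. y[7] = 1×5 = 5

5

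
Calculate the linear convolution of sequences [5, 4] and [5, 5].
y[0] = 5×5 = 25; y[1] = 5×5 + 4×5 = 45; y[2] = 4×5 = 20

[25, 45, 20]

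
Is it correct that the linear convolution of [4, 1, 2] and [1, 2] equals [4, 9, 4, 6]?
Recompute linear convolution of [4, 1, 2] and [1, 2]: y[0] = 4×1 = 4; y[1] = 4×2 + 1×1 = 9; y[2] = 1×2 + 2×1 = 4; y[3] = 2×2 = 4 → [4, 9, 4, 4]. Compare to given [4, 9, 4, 6]: they differ at index 3: given 6, correct 4, so answer: No

No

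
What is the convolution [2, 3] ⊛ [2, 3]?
y[0] = 2×2 = 4; y[1] = 2×3 + 3×2 = 12; y[2] = 3×3 = 9

[4, 12, 9]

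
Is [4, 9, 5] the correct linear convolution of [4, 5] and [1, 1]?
Recompute linear convolution of [4, 5] and [1, 1]: y[0] = 4×1 = 4; y[1] = 4×1 + 5×1 = 9; y[2] = 5×1 = 5 → [4, 9, 5]. Given [4, 9, 5] matches, so answer: Yes

Yes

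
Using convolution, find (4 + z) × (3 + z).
Ascending coefficients: a = [4, 1], b = [3, 1]. c[0] = 4×3 = 12; c[1] = 4×1 + 1×3 = 7; c[2] = 1×1 = 1. Result coefficients: [12, 7, 1] → 12 + 7z + z^2

12 + 7z + z^2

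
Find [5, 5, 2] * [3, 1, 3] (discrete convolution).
y[0] = 5×3 = 15; y[1] = 5×1 + 5×3 = 20; y[2] = 5×3 + 5×1 + 2×3 = 26; y[3] = 5×3 + 2×1 = 17; y[4] = 2×3 = 6

[15, 20, 26, 17, 6]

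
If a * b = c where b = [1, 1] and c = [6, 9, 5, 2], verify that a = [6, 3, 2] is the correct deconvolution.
Forward-compute [6, 3, 2] * [1, 1]: c[0] = 6×1 = 6; c[1] = 6×1 + 3×1 = 9; c[2] = 3×1 + 2×1 = 5; c[3] = 2×1 = 2 → [6, 9, 5, 2]. Matches given c = [6, 9, 5, 2], so verified.

Verified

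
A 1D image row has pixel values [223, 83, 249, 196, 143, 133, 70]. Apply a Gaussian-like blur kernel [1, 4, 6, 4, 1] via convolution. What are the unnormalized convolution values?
Convolve image row [223, 83, 249, 196, 143, 133, 70] with kernel [1, 4, 6, 4, 1]: y[0] = 223×1 = 223; y[1] = 223×4 + 83×1 = 975; y[2] = 223×6 + 83×4 + 249×1 = 1919; y[3] = 223×4 + 83×6 + 249×4 + 196×1 = 2582; y[4] = 223×1 + 83×4 + 249×6 + 196×4 + 143×1 = 2976; y[5] = 83×1 + 249×4 + 196×6 + 143×4 + 133×1 = 2960; y[6] = 249×1 + 196×4 + 143×6 + 133×4 + 70×1 = 2493; y[7] = 196×1 + 143×4 + 133×6 + 70×4 = 1846; y[8] = 143×1 + 133×4 + 70×6 = 1095; y[9] = 133×1 + 70×4 = 413; y[10] = 70×1 = 70 → [223, 975, 1919, 2582, 2976, 2960, 2493, 1846, 1095, 413, 70]. Normalization factor = sum(kernel) = 16.

[223, 975, 1919, 2582, 2976, 2960, 2493, 1846, 1095, 413, 70]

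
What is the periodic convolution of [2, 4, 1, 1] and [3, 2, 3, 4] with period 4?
Use y[k] = Σ_j a[j]·b[(k-j) mod 4]. y[0] = 2×3 + 4×4 + 1×3 + 1×2 = 27; y[1] = 2×2 + 4×3 + 1×4 + 1×3 = 23; y[2] = 2×3 + 4×2 + 1×3 + 1×4 = 21; y[3] = 2×4 + 4×3 + 1×2 + 1×3 = 25. Result: [27, 23, 21, 25]

[27, 23, 21, 25]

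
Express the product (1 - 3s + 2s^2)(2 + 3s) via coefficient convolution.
Ascending coefficients: a = [1, -3, 2], b = [2, 3]. c[0] = 1×2 = 2; c[1] = 1×3 + -3×2 = -3; c[2] = -3×3 + 2×2 = -5; c[3] = 2×3 = 6. Result coefficients: [2, -3, -5, 6] → 2 - 3s - 5s^2 + 6s^3

2 - 3s - 5s^2 + 6s^3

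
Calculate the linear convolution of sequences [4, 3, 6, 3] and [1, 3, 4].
y[0] = 4×1 = 4; y[1] = 4×3 + 3×1 = 15; y[2] = 4×4 + 3×3 + 6×1 = 31; y[3] = 3×4 + 6×3 + 3×1 = 33; y[4] = 6×4 + 3×3 = 33; y[5] = 3×4 = 12

[4, 15, 31, 33, 33, 12]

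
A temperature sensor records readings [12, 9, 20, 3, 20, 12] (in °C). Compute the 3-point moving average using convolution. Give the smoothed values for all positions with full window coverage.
3-point moving average kernel = [1, 1, 1]. Apply in 'valid' mode (full window coverage): avg[0] = (12 + 9 + 20) / 3 = 13.67; avg[1] = (9 + 20 + 3) / 3 = 10.67; avg[2] = (20 + 3 + 20) / 3 = 14.33; avg[3] = (3 + 20 + 12) / 3 = 11.67. Smoothed values: [13.67, 10.67, 14.33, 11.67]

[13.67, 10.67, 14.33, 11.67]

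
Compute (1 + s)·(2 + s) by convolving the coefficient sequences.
Ascending coefficients: a = [1, 1], b = [2, 1]. c[0] = 1×2 = 2; c[1] = 1×1 + 1×2 = 3; c[2] = 1×1 = 1. Result coefficients: [2, 3, 1] → 2 + 3s + s^2

2 + 3s + s^2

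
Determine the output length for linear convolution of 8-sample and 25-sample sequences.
Linear/full convolution length: m + n - 1 = 8 + 25 - 1 = 32

32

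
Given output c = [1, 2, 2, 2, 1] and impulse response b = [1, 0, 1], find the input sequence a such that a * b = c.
Deconvolve c=[1, 2, 2, 2, 1] by b=[1, 0, 1]. Since b[0]=1, solve forward: a[0] = c[0] / 1 = 1; a[1] = (c[1] - 1×0) / 1 = 2; a[2] = (c[2] - 2×0 - 1×1) / 1 = 1. So a = [1, 2, 1]. Check by forward convolution: c[0] = 1×1 = 1; c[1] = 1×0 + 2×1 = 2; c[2] = 1×1 + 2×0 + 1×1 = 2; c[3] = 2×1 + 1×0 = 2; c[4] = 1×1 = 1

[1, 2, 1]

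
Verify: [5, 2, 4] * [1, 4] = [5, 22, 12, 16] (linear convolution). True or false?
Recompute linear convolution of [5, 2, 4] and [1, 4]: y[0] = 5×1 = 5; y[1] = 5×4 + 2×1 = 22; y[2] = 2×4 + 4×1 = 12; y[3] = 4×4 = 16 → [5, 22, 12, 16]. Given [5, 22, 12, 16] matches, so answer: Yes

Yes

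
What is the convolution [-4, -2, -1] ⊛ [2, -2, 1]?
y[0] = -4×2 = -8; y[1] = -4×-2 + -2×2 = 4; y[2] = -4×1 + -2×-2 + -1×2 = -2; y[3] = -2×1 + -1×-2 = 0; y[4] = -1×1 = -1

[-8, 4, -2, 0, -1]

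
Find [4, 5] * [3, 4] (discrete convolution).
y[0] = 4×3 = 12; y[1] = 4×4 + 5×3 = 31; y[2] = 5×4 = 20

[12, 31, 20]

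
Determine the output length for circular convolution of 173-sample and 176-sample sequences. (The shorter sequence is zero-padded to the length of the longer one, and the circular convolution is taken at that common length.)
Circular convolution (zero-padding the shorter input) has length max(m, n) = max(173, 176) = 176

176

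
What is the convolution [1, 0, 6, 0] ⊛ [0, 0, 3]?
y[0] = 1×0 = 0; y[1] = 1×0 + 0×0 = 0; y[2] = 1×3 + 0×0 + 6×0 = 3; y[3] = 0×3 + 6×0 + 0×0 = 0; y[4] = 6×3 + 0×0 = 18; y[5] = 0×3 = 0

[0, 0, 3, 0, 18, 0]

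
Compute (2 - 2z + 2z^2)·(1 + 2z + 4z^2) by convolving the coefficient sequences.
Ascending coefficients: a = [2, -2, 2], b = [1, 2, 4]. c[0] = 2×1 = 2; c[1] = 2×2 + -2×1 = 2; c[2] = 2×4 + -2×2 + 2×1 = 6; c[3] = -2×4 + 2×2 = -4; c[4] = 2×4 = 8. Result coefficients: [2, 2, 6, -4, 8] → 2 + 2z + 6z^2 - 4z^3 + 8z^4

2 + 2z + 6z^2 - 4z^3 + 8z^4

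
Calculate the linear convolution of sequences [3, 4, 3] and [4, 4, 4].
y[0] = 3×4 = 12; y[1] = 3×4 + 4×4 = 28; y[2] = 3×4 + 4×4 + 3×4 = 40; y[3] = 4×4 + 3×4 = 28; y[4] = 3×4 = 12

[12, 28, 40, 28, 12]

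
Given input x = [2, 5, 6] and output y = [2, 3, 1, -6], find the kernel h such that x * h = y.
Output length 4 = len(x) + len(h) - 1 ⇒ len(h) = 2. Solve h forward using h[k] = (y[k] - Σ_{i≥1} x[i]·h[k-i]) / x[0]: h[0] = y[0] / x[0] = 2 / 2 = 1; h[1] = (y[1] - 5×1) / x[0] = (3 - 5×1) / 2 = -1. So h = [1, -1]. Forward-check [2, 5, 6] * [1, -1]: y[0] = 2×1 = 2; y[1] = 2×-1 + 5×1 = 3; y[2] = 5×-1 + 6×1 = 1; y[3] = 6×-1 = -6 → [2, 3, 1, -6] ✓

[1, -1]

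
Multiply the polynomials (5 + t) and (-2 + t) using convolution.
Ascending coefficients: a = [5, 1], b = [-2, 1]. c[0] = 5×-2 = -10; c[1] = 5×1 + 1×-2 = 3; c[2] = 1×1 = 1. Result coefficients: [-10, 3, 1] → -10 + 3t + t^2

-10 + 3t + t^2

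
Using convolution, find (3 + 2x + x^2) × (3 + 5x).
Ascending coefficients: a = [3, 2, 1], b = [3, 5]. c[0] = 3×3 = 9; c[1] = 3×5 + 2×3 = 21; c[2] = 2×5 + 1×3 = 13; c[3] = 1×5 = 5. Result coefficients: [9, 21, 13, 5] → 9 + 21x + 13x^2 + 5x^3

9 + 21x + 13x^2 + 5x^3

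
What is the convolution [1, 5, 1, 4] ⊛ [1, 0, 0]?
y[0] = 1×1 = 1; y[1] = 1×0 + 5×1 = 5; y[2] = 1×0 + 5×0 + 1×1 = 1; y[3] = 5×0 + 1×0 + 4×1 = 4; y[4] = 1×0 + 4×0 = 0; y[5] = 4×0 = 0

[1, 5, 1, 4, 0, 0]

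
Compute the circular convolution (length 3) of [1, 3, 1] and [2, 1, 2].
Use y[k] = Σ_j s[j]·t[(k-j) mod 3]. y[0] = 1×2 + 3×2 + 1×1 = 9; y[1] = 1×1 + 3×2 + 1×2 = 9; y[2] = 1×2 + 3×1 + 1×2 = 7. Result: [9, 9, 7]

[9, 9, 7]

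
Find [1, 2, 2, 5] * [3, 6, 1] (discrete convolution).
y[0] = 1×3 = 3; y[1] = 1×6 + 2×3 = 12; y[2] = 1×1 + 2×6 + 2×3 = 19; y[3] = 2×1 + 2×6 + 5×3 = 29; y[4] = 2×1 + 5×6 = 32; y[5] = 5×1 = 5

[3, 12, 19, 29, 32, 5]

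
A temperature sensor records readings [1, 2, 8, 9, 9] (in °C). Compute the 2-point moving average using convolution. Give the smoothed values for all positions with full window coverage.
2-point moving average kernel = [1, 1]. Apply in 'valid' mode (full window coverage): avg[0] = (1 + 2) / 2 = 1.5; avg[1] = (2 + 8) / 2 = 5.0; avg[2] = (8 + 9) / 2 = 8.5; avg[3] = (9 + 9) / 2 = 9.0. Smoothed values: [1.5, 5.0, 8.5, 9.0]

[1.5, 5.0, 8.5, 9.0]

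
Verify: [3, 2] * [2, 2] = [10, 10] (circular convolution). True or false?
Recompute circular convolution of [3, 2] and [2, 2]: y[0] = 3×2 + 2×2 = 10; y[1] = 3×2 + 2×2 = 10 → [10, 10]. Given [10, 10] matches, so answer: Yes

Yes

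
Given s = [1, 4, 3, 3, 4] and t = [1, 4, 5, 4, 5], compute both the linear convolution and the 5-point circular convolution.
Linear: y_lin[0] = 1×1 = 1; y_lin[1] = 1×4 + 4×1 = 8; y_lin[2] = 1×5 + 4×4 + 3×1 = 24; y_lin[3] = 1×4 + 4×5 + 3×4 + 3×1 = 39; y_lin[4] = 1×5 + 4×4 + 3×5 + 3×4 + 4×1 = 52; y_lin[5] = 4×5 + 3×4 + 3×5 + 4×4 = 63; y_lin[6] = 3×5 + 3×4 + 4×5 = 47; y_lin[7] = 3×5 + 4×4 = 31; y_lin[8] = 4×5 = 20 → [1, 8, 24, 39, 52, 63, 47, 31, 20]. Circular (length 5): y[0] = 1×1 + 4×5 + 3×4 + 3×5 + 4×4 = 64; y[1] = 1×4 + 4×1 + 3×5 + 3×4 + 4×5 = 55; y[2] = 1×5 + 4×4 + 3×1 + 3×5 + 4×4 = 55; y[3] = 1×4 + 4×5 + 3×4 + 3×1 + 4×5 = 59; y[4] = 1×5 + 4×4 + 3×5 + 3×4 + 4×1 = 52 → [64, 55, 55, 59, 52]

Linear: [1, 8, 24, 39, 52, 63, 47, 31, 20], Circular: [64, 55, 55, 59, 52]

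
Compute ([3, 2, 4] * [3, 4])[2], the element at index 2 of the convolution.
Use y[k] = Σ_i a[i]·b[k-i] at k=2. y[2] = 2×4 + 4×3 = 20

20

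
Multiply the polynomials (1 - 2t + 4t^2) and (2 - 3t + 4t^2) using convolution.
Ascending coefficients: a = [1, -2, 4], b = [2, -3, 4]. c[0] = 1×2 = 2; c[1] = 1×-3 + -2×2 = -7; c[2] = 1×4 + -2×-3 + 4×2 = 18; c[3] = -2×4 + 4×-3 = -20; c[4] = 4×4 = 16. Result coefficients: [2, -7, 18, -20, 16] → 2 - 7t + 18t^2 - 20t^3 + 16t^4

2 - 7t + 18t^2 - 20t^3 + 16t^4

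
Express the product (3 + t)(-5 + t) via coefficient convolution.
Ascending coefficients: a = [3, 1], b = [-5, 1]. c[0] = 3×-5 = -15; c[1] = 3×1 + 1×-5 = -2; c[2] = 1×1 = 1. Result coefficients: [-15, -2, 1] → -15 - 2t + t^2

-15 - 2t + t^2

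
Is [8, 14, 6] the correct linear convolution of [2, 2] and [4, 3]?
Recompute linear convolution of [2, 2] and [4, 3]: y[0] = 2×4 = 8; y[1] = 2×3 + 2×4 = 14; y[2] = 2×3 = 6 → [8, 14, 6]. Given [8, 14, 6] matches, so answer: Yes

Yes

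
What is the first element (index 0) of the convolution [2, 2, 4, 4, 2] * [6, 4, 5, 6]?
Use y[k] = Σ_i a[i]·b[k-i] at k=0. y[0] = 2×6 = 12

12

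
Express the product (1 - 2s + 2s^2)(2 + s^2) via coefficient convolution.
Ascending coefficients: a = [1, -2, 2], b = [2, 0, 1]. c[0] = 1×2 = 2; c[1] = 1×0 + -2×2 = -4; c[2] = 1×1 + -2×0 + 2×2 = 5; c[3] = -2×1 + 2×0 = -2; c[4] = 2×1 = 2. Result coefficients: [2, -4, 5, -2, 2] → 2 - 4s + 5s^2 - 2s^3 + 2s^4

2 - 4s + 5s^2 - 2s^3 + 2s^4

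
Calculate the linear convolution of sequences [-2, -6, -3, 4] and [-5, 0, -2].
y[0] = -2×-5 = 10; y[1] = -2×0 + -6×-5 = 30; y[2] = -2×-2 + -6×0 + -3×-5 = 19; y[3] = -6×-2 + -3×0 + 4×-5 = -8; y[4] = -3×-2 + 4×0 = 6; y[5] = 4×-2 = -8

[10, 30, 19, -8, 6, -8]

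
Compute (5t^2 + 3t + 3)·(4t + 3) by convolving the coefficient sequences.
Ascending coefficients: a = [3, 3, 5], b = [3, 4]. c[0] = 3×3 = 9; c[1] = 3×4 + 3×3 = 21; c[2] = 3×4 + 5×3 = 27; c[3] = 5×4 = 20. Result coefficients: [9, 21, 27, 20] → 20t^3 + 27t^2 + 21t + 9

20t^3 + 27t^2 + 21t + 9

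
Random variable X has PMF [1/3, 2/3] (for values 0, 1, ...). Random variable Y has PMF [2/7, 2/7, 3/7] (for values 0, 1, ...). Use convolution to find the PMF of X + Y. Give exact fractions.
P(X+Y=k) = Σ_i P(X=i)·P(Y=k-i) — a convolution of [1/3, 2/3] and [2/7, 2/7, 3/7]. P(X+Y=0) = (1/3)×(2/7) = 2/21; P(X+Y=1) = (1/3)×(2/7) + (2/3)×(2/7) = 2/21 + 4/21 = 2/7; P(X+Y=2) = (1/3)×(3/7) + (2/3)×(2/7) = 1/7 + 4/21 = 1/3; P(X+Y=3) = (2/3)×(3/7) = 2/7. PMF: [2/21, 2/7, 1/3, 2/7] (sums to 1 ✓)

[2/21, 2/7, 1/3, 2/7]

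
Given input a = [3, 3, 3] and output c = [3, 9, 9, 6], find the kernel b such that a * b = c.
Output length 4 = len(a) + len(b) - 1 ⇒ len(b) = 2. Solve b forward using b[k] = (c[k] - Σ_{i≥1} a[i]·b[k-i]) / a[0]: b[0] = c[0] / a[0] = 3 / 3 = 1; b[1] = (c[1] - 3×1) / a[0] = (9 - 3×1) / 3 = 2. So b = [1, 2]. Forward-check [3, 3, 3] * [1, 2]: c[0] = 3×1 = 3; c[1] = 3×2 + 3×1 = 9; c[2] = 3×2 + 3×1 = 9; c[3] = 3×2 = 6 → [3, 9, 9, 6] ✓

[1, 2]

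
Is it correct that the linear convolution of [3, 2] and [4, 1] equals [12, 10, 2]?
Recompute linear convolution of [3, 2] and [4, 1]: y[0] = 3×4 = 12; y[1] = 3×1 + 2×4 = 11; y[2] = 2×1 = 2 → [12, 11, 2]. Compare to given [12, 10, 2]: they differ at index 1: given 10, correct 11, so answer: No

No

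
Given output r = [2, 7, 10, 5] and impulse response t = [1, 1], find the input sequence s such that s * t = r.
Deconvolve r=[2, 7, 10, 5] by t=[1, 1]. Since t[0]=1, solve forward: s[0] = r[0] / 1 = 2; s[1] = (r[1] - 2×1) / 1 = 5; s[2] = (r[2] - 5×1) / 1 = 5. So s = [2, 5, 5]. Check by forward convolution: r[0] = 2×1 = 2; r[1] = 2×1 + 5×1 = 7; r[2] = 5×1 + 5×1 = 10; r[3] = 5×1 = 5

[2, 5, 5]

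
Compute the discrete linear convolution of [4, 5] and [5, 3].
y[0] = 4×5 = 20; y[1] = 4×3 + 5×5 = 37; y[2] = 5×3 = 15

[20, 37, 15]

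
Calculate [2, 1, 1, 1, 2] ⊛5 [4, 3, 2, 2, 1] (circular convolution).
Use y[k] = Σ_j u[j]·v[(k-j) mod 5]. y[0] = 2×4 + 1×1 + 1×2 + 1×2 + 2×3 = 19; y[1] = 2×3 + 1×4 + 1×1 + 1×2 + 2×2 = 17; y[2] = 2×2 + 1×3 + 1×4 + 1×1 + 2×2 = 16; y[3] = 2×2 + 1×2 + 1×3 + 1×4 + 2×1 = 15; y[4] = 2×1 + 1×2 + 1×2 + 1×3 + 2×4 = 17. Result: [19, 17, 16, 15, 17]

[19, 17, 16, 15, 17]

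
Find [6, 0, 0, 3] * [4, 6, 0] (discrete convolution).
y[0] = 6×4 = 24; y[1] = 6×6 + 0×4 = 36; y[2] = 6×0 + 0×6 + 0×4 = 0; y[3] = 0×0 + 0×6 + 3×4 = 12; y[4] = 0×0 + 3×6 = 18; y[5] = 3×0 = 0

[24, 36, 0, 12, 18, 0]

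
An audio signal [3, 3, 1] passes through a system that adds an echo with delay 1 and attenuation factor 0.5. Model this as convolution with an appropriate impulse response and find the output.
Direct-path + delayed-attenuated-path model → impulse response h = [1, 0.5] (1 at lag 0, 0.5 at lag 1). Output y[n] = x[n] + 0.5·x[n - 1] (with x[n] = 0 outside 0..2): y[0] = 3 + 0.5×0 = 3; y[1] = 3 + 0.5×3 = 4.5; y[2] = 1 + 0.5×3 = 2.5; y[3] = 0 + 0.5×1 = 0.5. So y = [3, 4.5, 2.5, 0.5]

[3, 4.5, 2.5, 0.5]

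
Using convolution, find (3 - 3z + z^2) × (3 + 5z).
Ascending coefficients: a = [3, -3, 1], b = [3, 5]. c[0] = 3×3 = 9; c[1] = 3×5 + -3×3 = 6; c[2] = -3×5 + 1×3 = -12; c[3] = 1×5 = 5. Result coefficients: [9, 6, -12, 5] → 9 + 6z - 12z^2 + 5z^3

9 + 6z - 12z^2 + 5z^3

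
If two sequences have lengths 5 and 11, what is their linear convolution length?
Linear/full convolution length: m + n - 1 = 5 + 11 - 1 = 15

15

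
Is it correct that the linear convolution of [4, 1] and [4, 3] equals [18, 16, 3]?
Recompute linear convolution of [4, 1] and [4, 3]: y[0] = 4×4 = 16; y[1] = 4×3 + 1×4 = 16; y[2] = 1×3 = 3 → [16, 16, 3]. Compare to given [18, 16, 3]: they differ at index 0: given 18, correct 16, so answer: No

No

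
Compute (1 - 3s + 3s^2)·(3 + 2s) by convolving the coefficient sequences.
Ascending coefficients: a = [1, -3, 3], b = [3, 2]. c[0] = 1×3 = 3; c[1] = 1×2 + -3×3 = -7; c[2] = -3×2 + 3×3 = 3; c[3] = 3×2 = 6. Result coefficients: [3, -7, 3, 6] → 3 - 7s + 3s^2 + 6s^3

3 - 7s + 3s^2 + 6s^3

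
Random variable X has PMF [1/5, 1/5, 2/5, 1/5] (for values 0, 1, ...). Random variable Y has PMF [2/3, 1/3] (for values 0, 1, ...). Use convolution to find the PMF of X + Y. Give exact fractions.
P(X+Y=k) = Σ_i P(X=i)·P(Y=k-i) — a convolution of [1/5, 1/5, 2/5, 1/5] and [2/3, 1/3]. P(X+Y=0) = (1/5)×(2/3) = 2/15; P(X+Y=1) = (1/5)×(1/3) + (1/5)×(2/3) = 1/15 + 2/15 = 1/5; P(X+Y=2) = (1/5)×(1/3) + (2/5)×(2/3) = 1/15 + 4/15 = 1/3; P(X+Y=3) = (2/5)×(1/3) + (1/5)×(2/3) = 2/15 + 2/15 = 4/15; P(X+Y=4) = (1/5)×(1/3) = 1/15. PMF: [2/15, 1/5, 1/3, 4/15, 1/15] (sums to 1 ✓)

[2/15, 1/5, 1/3, 4/15, 1/15]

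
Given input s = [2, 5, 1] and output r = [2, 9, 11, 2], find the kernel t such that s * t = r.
Output length 4 = len(s) + len(t) - 1 ⇒ len(t) = 2. Solve t forward using t[k] = (r[k] - Σ_{i≥1} s[i]·t[k-i]) / s[0]: t[0] = r[0] / s[0] = 2 / 2 = 1; t[1] = (r[1] - 5×1) / s[0] = (9 - 5×1) / 2 = 2. So t = [1, 2]. Forward-check [2, 5, 1] * [1, 2]: r[0] = 2×1 = 2; r[1] = 2×2 + 5×1 = 9; r[2] = 5×2 + 1×1 = 11; r[3] = 1×2 = 2 → [2, 9, 11, 2] ✓

[1, 2]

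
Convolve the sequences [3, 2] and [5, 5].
y[0] = 3×5 = 15; y[1] = 3×5 + 2×5 = 25; y[2] = 2×5 = 10

[15, 25, 10]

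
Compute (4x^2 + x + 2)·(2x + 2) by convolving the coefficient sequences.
Ascending coefficients: a = [2, 1, 4], b = [2, 2]. c[0] = 2×2 = 4; c[1] = 2×2 + 1×2 = 6; c[2] = 1×2 + 4×2 = 10; c[3] = 4×2 = 8. Result coefficients: [4, 6, 10, 8] → 8x^3 + 10x^2 + 6x + 4

8x^3 + 10x^2 + 6x + 4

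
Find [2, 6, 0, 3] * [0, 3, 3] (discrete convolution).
y[0] = 2×0 = 0; y[1] = 2×3 + 6×0 = 6; y[2] = 2×3 + 6×3 + 0×0 = 24; y[3] = 6×3 + 0×3 + 3×0 = 18; y[4] = 0×3 + 3×3 = 9; y[5] = 3×3 = 9

[0, 6, 24, 18, 9, 9]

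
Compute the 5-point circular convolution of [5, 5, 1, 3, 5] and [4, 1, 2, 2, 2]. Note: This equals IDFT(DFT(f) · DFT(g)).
Either evaluate y[k] = Σ_j f[j]·g[(k-j) mod 5] directly, or use IDFT(DFT(f) · DFT(g)). y[0] = 5×4 + 5×2 + 1×2 + 3×2 + 5×1 = 43; y[1] = 5×1 + 5×4 + 1×2 + 3×2 + 5×2 = 43; y[2] = 5×2 + 5×1 + 1×4 + 3×2 + 5×2 = 35; y[3] = 5×2 + 5×2 + 1×1 + 3×4 + 5×2 = 43; y[4] = 5×2 + 5×2 + 1×2 + 3×1 + 5×4 = 45. Result: [43, 43, 35, 43, 45]

[43, 43, 35, 43, 45]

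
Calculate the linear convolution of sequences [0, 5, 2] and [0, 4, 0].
y[0] = 0×0 = 0; y[1] = 0×4 + 5×0 = 0; y[2] = 0×0 + 5×4 + 2×0 = 20; y[3] = 5×0 + 2×4 = 8; y[4] = 2×0 = 0

[0, 0, 20, 8, 0]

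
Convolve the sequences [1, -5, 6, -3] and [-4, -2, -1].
y[0] = 1×-4 = -4; y[1] = 1×-2 + -5×-4 = 18; y[2] = 1×-1 + -5×-2 + 6×-4 = -15; y[3] = -5×-1 + 6×-2 + -3×-4 = 5; y[4] = 6×-1 + -3×-2 = 0; y[5] = -3×-1 = 3

[-4, 18, -15, 5, 0, 3]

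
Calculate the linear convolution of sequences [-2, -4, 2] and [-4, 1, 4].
y[0] = -2×-4 = 8; y[1] = -2×1 + -4×-4 = 14; y[2] = -2×4 + -4×1 + 2×-4 = -20; y[3] = -4×4 + 2×1 = -14; y[4] = 2×4 = 8

[8, 14, -20, -14, 8]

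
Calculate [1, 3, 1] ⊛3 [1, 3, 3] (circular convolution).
Use y[k] = Σ_j s[j]·t[(k-j) mod 3]. y[0] = 1×1 + 3×3 + 1×3 = 13; y[1] = 1×3 + 3×1 + 1×3 = 9; y[2] = 1×3 + 3×3 + 1×1 = 13. Result: [13, 9, 13]

[13, 9, 13]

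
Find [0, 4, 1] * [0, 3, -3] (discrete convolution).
y[0] = 0×0 = 0; y[1] = 0×3 + 4×0 = 0; y[2] = 0×-3 + 4×3 + 1×0 = 12; y[3] = 4×-3 + 1×3 = -9; y[4] = 1×-3 = -3

[0, 0, 12, -9, -3]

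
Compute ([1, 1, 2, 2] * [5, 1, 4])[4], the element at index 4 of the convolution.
Use y[k] = Σ_i a[i]·b[k-i] at k=4. y[4] = 2×4 + 2×1 = 10

10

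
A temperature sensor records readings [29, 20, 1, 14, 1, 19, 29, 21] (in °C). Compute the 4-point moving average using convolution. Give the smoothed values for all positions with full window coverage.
4-point moving average kernel = [1, 1, 1, 1]. Apply in 'valid' mode (full window coverage): avg[0] = (29 + 20 + 1 + 14) / 4 = 16.0; avg[1] = (20 + 1 + 14 + 1) / 4 = 9.0; avg[2] = (1 + 14 + 1 + 19) / 4 = 8.75; avg[3] = (14 + 1 + 19 + 29) / 4 = 15.75; avg[4] = (1 + 19 + 29 + 21) / 4 = 17.5. Smoothed values: [16.0, 9.0, 8.75, 15.75, 17.5]

[16.0, 9.0, 8.75, 15.75, 17.5]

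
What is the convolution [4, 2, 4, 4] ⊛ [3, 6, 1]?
y[0] = 4×3 = 12; y[1] = 4×6 + 2×3 = 30; y[2] = 4×1 + 2×6 + 4×3 = 28; y[3] = 2×1 + 4×6 + 4×3 = 38; y[4] = 4×1 + 4×6 = 28; y[5] = 4×1 = 4

[12, 30, 28, 38, 28, 4]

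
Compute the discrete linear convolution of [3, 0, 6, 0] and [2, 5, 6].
y[0] = 3×2 = 6; y[1] = 3×5 + 0×2 = 15; y[2] = 3×6 + 0×5 + 6×2 = 30; y[3] = 0×6 + 6×5 + 0×2 = 30; y[4] = 6×6 + 0×5 = 36; y[5] = 0×6 = 0

[6, 15, 30, 30, 36, 0]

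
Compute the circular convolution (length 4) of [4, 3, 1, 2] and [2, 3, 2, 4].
Use y[k] = Σ_j a[j]·b[(k-j) mod 4]. y[0] = 4×2 + 3×4 + 1×2 + 2×3 = 28; y[1] = 4×3 + 3×2 + 1×4 + 2×2 = 26; y[2] = 4×2 + 3×3 + 1×2 + 2×4 = 27; y[3] = 4×4 + 3×2 + 1×3 + 2×2 = 29. Result: [28, 26, 27, 29]

[28, 26, 27, 29]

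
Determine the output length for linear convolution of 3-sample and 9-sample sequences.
Linear/full convolution length: m + n - 1 = 3 + 9 - 1 = 11

11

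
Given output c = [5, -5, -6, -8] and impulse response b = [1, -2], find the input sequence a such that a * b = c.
Deconvolve c=[5, -5, -6, -8] by b=[1, -2]. Since b[0]=1, solve forward: a[0] = c[0] / 1 = 5; a[1] = (c[1] - 5×-2) / 1 = 5; a[2] = (c[2] - 5×-2) / 1 = 4. So a = [5, 5, 4]. Check by forward convolution: c[0] = 5×1 = 5; c[1] = 5×-2 + 5×1 = -5; c[2] = 5×-2 + 4×1 = -6; c[3] = 4×-2 = -8

[5, 5, 4]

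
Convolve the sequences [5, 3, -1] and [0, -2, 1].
y[0] = 5×0 = 0; y[1] = 5×-2 + 3×0 = -10; y[2] = 5×1 + 3×-2 + -1×0 = -1; y[3] = 3×1 + -1×-2 = 5; y[4] = -1×1 = -1

[0, -10, -1, 5, -1]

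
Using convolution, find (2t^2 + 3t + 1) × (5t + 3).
Ascending coefficients: a = [1, 3, 2], b = [3, 5]. c[0] = 1×3 = 3; c[1] = 1×5 + 3×3 = 14; c[2] = 3×5 + 2×3 = 21; c[3] = 2×5 = 10. Result coefficients: [3, 14, 21, 10] → 10t^3 + 21t^2 + 14t + 3

10t^3 + 21t^2 + 14t + 3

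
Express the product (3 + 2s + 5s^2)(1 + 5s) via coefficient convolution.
Ascending coefficients: a = [3, 2, 5], b = [1, 5]. c[0] = 3×1 = 3; c[1] = 3×5 + 2×1 = 17; c[2] = 2×5 + 5×1 = 15; c[3] = 5×5 = 25. Result coefficients: [3, 17, 15, 25] → 3 + 17s + 15s^2 + 25s^3

3 + 17s + 15s^2 + 25s^3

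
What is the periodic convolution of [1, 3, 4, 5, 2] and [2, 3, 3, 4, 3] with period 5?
Use y[k] = Σ_j f[j]·g[(k-j) mod 5]. y[0] = 1×2 + 3×3 + 4×4 + 5×3 + 2×3 = 48; y[1] = 1×3 + 3×2 + 4×3 + 5×4 + 2×3 = 47; y[2] = 1×3 + 3×3 + 4×2 + 5×3 + 2×4 = 43; y[3] = 1×4 + 3×3 + 4×3 + 5×2 + 2×3 = 41; y[4] = 1×3 + 3×4 + 4×3 + 5×3 + 2×2 = 46. Result: [48, 47, 43, 41, 46]

[48, 47, 43, 41, 46]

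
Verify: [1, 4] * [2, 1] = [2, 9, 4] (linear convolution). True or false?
Recompute linear convolution of [1, 4] and [2, 1]: y[0] = 1×2 = 2; y[1] = 1×1 + 4×2 = 9; y[2] = 4×1 = 4 → [2, 9, 4]. Given [2, 9, 4] matches, so answer: Yes

Yes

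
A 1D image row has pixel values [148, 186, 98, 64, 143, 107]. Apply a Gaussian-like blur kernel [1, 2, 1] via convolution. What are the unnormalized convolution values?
Convolve image row [148, 186, 98, 64, 143, 107] with kernel [1, 2, 1]: y[0] = 148×1 = 148; y[1] = 148×2 + 186×1 = 482; y[2] = 148×1 + 186×2 + 98×1 = 618; y[3] = 186×1 + 98×2 + 64×1 = 446; y[4] = 98×1 + 64×2 + 143×1 = 369; y[5] = 64×1 + 143×2 + 107×1 = 457; y[6] = 143×1 + 107×2 = 357; y[7] = 107×1 = 107 → [148, 482, 618, 446, 369, 457, 357, 107]. Normalization factor = sum(kernel) = 4.

[148, 482, 618, 446, 369, 457, 357, 107]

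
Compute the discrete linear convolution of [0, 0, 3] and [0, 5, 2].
y[0] = 0×0 = 0; y[1] = 0×5 + 0×0 = 0; y[2] = 0×2 + 0×5 + 3×0 = 0; y[3] = 0×2 + 3×5 = 15; y[4] = 3×2 = 6

[0, 0, 0, 15, 6]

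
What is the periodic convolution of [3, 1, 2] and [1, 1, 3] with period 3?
Use y[k] = Σ_j u[j]·v[(k-j) mod 3]. y[0] = 3×1 + 1×3 + 2×1 = 8; y[1] = 3×1 + 1×1 + 2×3 = 10; y[2] = 3×3 + 1×1 + 2×1 = 12. Result: [8, 10, 12]

[8, 10, 12]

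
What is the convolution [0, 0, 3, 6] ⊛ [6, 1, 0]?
y[0] = 0×6 = 0; y[1] = 0×1 + 0×6 = 0; y[2] = 0×0 + 0×1 + 3×6 = 18; y[3] = 0×0 + 3×1 + 6×6 = 39; y[4] = 3×0 + 6×1 = 6; y[5] = 6×0 = 0

[0, 0, 18, 39, 6, 0]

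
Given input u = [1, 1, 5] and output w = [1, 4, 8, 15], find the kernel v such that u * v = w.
Output length 4 = len(u) + len(v) - 1 ⇒ len(v) = 2. Solve v forward using v[k] = (w[k] - Σ_{i≥1} u[i]·v[k-i]) / u[0]: v[0] = w[0] / u[0] = 1 / 1 = 1; v[1] = (w[1] - 1×1) / u[0] = (4 - 1×1) / 1 = 3. So v = [1, 3]. Forward-check [1, 1, 5] * [1, 3]: w[0] = 1×1 = 1; w[1] = 1×3 + 1×1 = 4; w[2] = 1×3 + 5×1 = 8; w[3] = 5×3 = 15 → [1, 4, 8, 15] ✓

[1, 3]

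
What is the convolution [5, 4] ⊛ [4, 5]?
y[0] = 5×4 = 20; y[1] = 5×5 + 4×4 = 41; y[2] = 4×5 = 20

[20, 41, 20]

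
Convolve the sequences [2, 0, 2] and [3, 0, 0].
y[0] = 2×3 = 6; y[1] = 2×0 + 0×3 = 0; y[2] = 2×0 + 0×0 + 2×3 = 6; y[3] = 0×0 + 2×0 = 0; y[4] = 2×0 = 0

[6, 0, 6, 0, 0]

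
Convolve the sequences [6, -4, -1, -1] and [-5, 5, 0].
y[0] = 6×-5 = -30; y[1] = 6×5 + -4×-5 = 50; y[2] = 6×0 + -4×5 + -1×-5 = -15; y[3] = -4×0 + -1×5 + -1×-5 = 0; y[4] = -1×0 + -1×5 = -5; y[5] = -1×0 = 0

[-30, 50, -15, 0, -5, 0]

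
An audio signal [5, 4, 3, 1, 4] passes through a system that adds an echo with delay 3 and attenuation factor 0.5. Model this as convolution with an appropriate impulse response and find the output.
Direct-path + delayed-attenuated-path model → impulse response h = [1, 0, 0, 0.5] (1 at lag 0, 0.5 at lag 3). Output y[n] = x[n] + 0.5·x[n - 3] (with x[n] = 0 outside 0..4): y[0] = 5 + 0.5×0 = 5; y[1] = 4 + 0.5×0 = 4; y[2] = 3 + 0.5×0 = 3; y[3] = 1 + 0.5×5 = 3.5; y[4] = 4 + 0.5×4 = 6.0; y[5] = 0 + 0.5×3 = 1.5; y[6] = 0 + 0.5×1 = 0.5; y[7] = 0 + 0.5×4 = 2.0. So y = [5, 4, 3, 3.5, 6.0, 1.5, 0.5, 2.0]

[5, 4, 3, 3.5, 6.0, 1.5, 0.5, 2.0]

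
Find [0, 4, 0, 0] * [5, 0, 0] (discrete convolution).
y[0] = 0×5 = 0; y[1] = 0×0 + 4×5 = 20; y[2] = 0×0 + 4×0 + 0×5 = 0; y[3] = 4×0 + 0×0 + 0×5 = 0; y[4] = 0×0 + 0×0 = 0; y[5] = 0×0 = 0

[0, 20, 0, 0, 0, 0]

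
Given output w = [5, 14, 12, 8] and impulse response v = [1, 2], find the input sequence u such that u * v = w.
Deconvolve w=[5, 14, 12, 8] by v=[1, 2]. Since v[0]=1, solve forward: u[0] = w[0] / 1 = 5; u[1] = (w[1] - 5×2) / 1 = 4; u[2] = (w[2] - 4×2) / 1 = 4. So u = [5, 4, 4]. Check by forward convolution: w[0] = 5×1 = 5; w[1] = 5×2 + 4×1 = 14; w[2] = 4×2 + 4×1 = 12; w[3] = 4×2 = 8

[5, 4, 4]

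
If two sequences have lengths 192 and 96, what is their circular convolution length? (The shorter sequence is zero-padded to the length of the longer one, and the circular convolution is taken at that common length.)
Circular convolution (zero-padding the shorter input) has length max(m, n) = max(192, 96) = 192

192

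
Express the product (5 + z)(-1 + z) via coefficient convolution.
Ascending coefficients: a = [5, 1], b = [-1, 1]. c[0] = 5×-1 = -5; c[1] = 5×1 + 1×-1 = 4; c[2] = 1×1 = 1. Result coefficients: [-5, 4, 1] → -5 + 4z + z^2

-5 + 4z + z^2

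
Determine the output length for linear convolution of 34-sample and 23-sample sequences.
Linear/full convolution length: m + n - 1 = 34 + 23 - 1 = 56

56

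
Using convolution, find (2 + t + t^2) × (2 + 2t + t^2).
Ascending coefficients: a = [2, 1, 1], b = [2, 2, 1]. c[0] = 2×2 = 4; c[1] = 2×2 + 1×2 = 6; c[2] = 2×1 + 1×2 + 1×2 = 6; c[3] = 1×1 + 1×2 = 3; c[4] = 1×1 = 1. Result coefficients: [4, 6, 6, 3, 1] → 4 + 6t + 6t^2 + 3t^3 + t^4

4 + 6t + 6t^2 + 3t^3 + t^4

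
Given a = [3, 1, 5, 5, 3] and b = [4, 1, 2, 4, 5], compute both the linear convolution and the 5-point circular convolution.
Linear: y_lin[0] = 3×4 = 12; y_lin[1] = 3×1 + 1×4 = 7; y_lin[2] = 3×2 + 1×1 + 5×4 = 27; y_lin[3] = 3×4 + 1×2 + 5×1 + 5×4 = 39; y_lin[4] = 3×5 + 1×4 + 5×2 + 5×1 + 3×4 = 46; y_lin[5] = 1×5 + 5×4 + 5×2 + 3×1 = 38; y_lin[6] = 5×5 + 5×4 + 3×2 = 51; y_lin[7] = 5×5 + 3×4 = 37; y_lin[8] = 3×5 = 15 → [12, 7, 27, 39, 46, 38, 51, 37, 15]. Circular (length 5): y[0] = 3×4 + 1×5 + 5×4 + 5×2 + 3×1 = 50; y[1] = 3×1 + 1×4 + 5×5 + 5×4 + 3×2 = 58; y[2] = 3×2 + 1×1 + 5×4 + 5×5 + 3×4 = 64; y[3] = 3×4 + 1×2 + 5×1 + 5×4 + 3×5 = 54; y[4] = 3×5 + 1×4 + 5×2 + 5×1 + 3×4 = 46 → [50, 58, 64, 54, 46]

Linear: [12, 7, 27, 39, 46, 38, 51, 37, 15], Circular: [50, 58, 64, 54, 46]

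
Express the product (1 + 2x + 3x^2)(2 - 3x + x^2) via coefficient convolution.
Ascending coefficients: a = [1, 2, 3], b = [2, -3, 1]. c[0] = 1×2 = 2; c[1] = 1×-3 + 2×2 = 1; c[2] = 1×1 + 2×-3 + 3×2 = 1; c[3] = 2×1 + 3×-3 = -7; c[4] = 3×1 = 3. Result coefficients: [2, 1, 1, -7, 3] → 2 + x + x^2 - 7x^3 + 3x^4

2 + x + x^2 - 7x^3 + 3x^4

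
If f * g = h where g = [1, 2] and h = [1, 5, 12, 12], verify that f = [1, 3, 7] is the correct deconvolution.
Forward-compute [1, 3, 7] * [1, 2]: h[0] = 1×1 = 1; h[1] = 1×2 + 3×1 = 5; h[2] = 3×2 + 7×1 = 13; h[3] = 7×2 = 14 → [1, 5, 13, 14]. Does not match given h = [1, 5, 12, 12].

Not verified. [1, 3, 7] * [1, 2] = [1, 5, 13, 14], which differs from [1, 5, 12, 12] at index 2.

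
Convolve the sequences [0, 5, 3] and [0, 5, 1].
y[0] = 0×0 = 0; y[1] = 0×5 + 5×0 = 0; y[2] = 0×1 + 5×5 + 3×0 = 25; y[3] = 5×1 + 3×5 = 20; y[4] = 3×1 = 3

[0, 0, 25, 20, 3]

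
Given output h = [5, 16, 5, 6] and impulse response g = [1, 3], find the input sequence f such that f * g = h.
Deconvolve h=[5, 16, 5, 6] by g=[1, 3]. Since g[0]=1, solve forward: f[0] = h[0] / 1 = 5; f[1] = (h[1] - 5×3) / 1 = 1; f[2] = (h[2] - 1×3) / 1 = 2. So f = [5, 1, 2]. Check by forward convolution: h[0] = 5×1 = 5; h[1] = 5×3 + 1×1 = 16; h[2] = 1×3 + 2×1 = 5; h[3] = 2×3 = 6

[5, 1, 2]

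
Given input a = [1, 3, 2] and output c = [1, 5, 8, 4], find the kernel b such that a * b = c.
Output length 4 = len(a) + len(b) - 1 ⇒ len(b) = 2. Solve b forward using b[k] = (c[k] - Σ_{i≥1} a[i]·b[k-i]) / a[0]: b[0] = c[0] / a[0] = 1 / 1 = 1; b[1] = (c[1] - 3×1) / a[0] = (5 - 3×1) / 1 = 2. So b = [1, 2]. Forward-check [1, 3, 2] * [1, 2]: c[0] = 1×1 = 1; c[1] = 1×2 + 3×1 = 5; c[2] = 3×2 + 2×1 = 8; c[3] = 2×2 = 4 → [1, 5, 8, 4] ✓

[1, 2]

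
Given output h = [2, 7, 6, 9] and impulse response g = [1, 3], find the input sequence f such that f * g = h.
Deconvolve h=[2, 7, 6, 9] by g=[1, 3]. Since g[0]=1, solve forward: f[0] = h[0] / 1 = 2; f[1] = (h[1] - 2×3) / 1 = 1; f[2] = (h[2] - 1×3) / 1 = 3. So f = [2, 1, 3]. Check by forward convolution: h[0] = 2×1 = 2; h[1] = 2×3 + 1×1 = 7; h[2] = 1×3 + 3×1 = 6; h[3] = 3×3 = 9

[2, 1, 3]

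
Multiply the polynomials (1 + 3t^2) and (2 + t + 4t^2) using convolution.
Ascending coefficients: a = [1, 0, 3], b = [2, 1, 4]. c[0] = 1×2 = 2; c[1] = 1×1 + 0×2 = 1; c[2] = 1×4 + 0×1 + 3×2 = 10; c[3] = 0×4 + 3×1 = 3; c[4] = 3×4 = 12. Result coefficients: [2, 1, 10, 3, 12] → 2 + t + 10t^2 + 3t^3 + 12t^4

2 + t + 10t^2 + 3t^3 + 12t^4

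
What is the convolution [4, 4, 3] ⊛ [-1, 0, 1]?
y[0] = 4×-1 = -4; y[1] = 4×0 + 4×-1 = -4; y[2] = 4×1 + 4×0 + 3×-1 = 1; y[3] = 4×1 + 3×0 = 4; y[4] = 3×1 = 3

[-4, -4, 1, 4, 3]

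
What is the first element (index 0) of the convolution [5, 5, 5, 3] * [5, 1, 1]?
Use y[k] = Σ_i a[i]·b[k-i] at k=0. y[0] = 5×5 = 25

25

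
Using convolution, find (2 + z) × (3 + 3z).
Ascending coefficients: a = [2, 1], b = [3, 3]. c[0] = 2×3 = 6; c[1] = 2×3 + 1×3 = 9; c[2] = 1×3 = 3. Result coefficients: [6, 9, 3] → 6 + 9z + 3z^2

6 + 9z + 3z^2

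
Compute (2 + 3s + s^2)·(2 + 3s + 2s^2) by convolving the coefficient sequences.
Ascending coefficients: a = [2, 3, 1], b = [2, 3, 2]. c[0] = 2×2 = 4; c[1] = 2×3 + 3×2 = 12; c[2] = 2×2 + 3×3 + 1×2 = 15; c[3] = 3×2 + 1×3 = 9; c[4] = 1×2 = 2. Result coefficients: [4, 12, 15, 9, 2] → 4 + 12s + 15s^2 + 9s^3 + 2s^4

4 + 12s + 15s^2 + 9s^3 + 2s^4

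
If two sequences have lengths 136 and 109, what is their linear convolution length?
Linear/full convolution length: m + n - 1 = 136 + 109 - 1 = 244

244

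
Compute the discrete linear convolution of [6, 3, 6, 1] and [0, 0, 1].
y[0] = 6×0 = 0; y[1] = 6×0 + 3×0 = 0; y[2] = 6×1 + 3×0 + 6×0 = 6; y[3] = 3×1 + 6×0 + 1×0 = 3; y[4] = 6×1 + 1×0 = 6; y[5] = 1×1 = 1

[0, 0, 6, 3, 6, 1]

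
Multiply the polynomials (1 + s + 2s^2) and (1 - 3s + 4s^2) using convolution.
Ascending coefficients: a = [1, 1, 2], b = [1, -3, 4]. c[0] = 1×1 = 1; c[1] = 1×-3 + 1×1 = -2; c[2] = 1×4 + 1×-3 + 2×1 = 3; c[3] = 1×4 + 2×-3 = -2; c[4] = 2×4 = 8. Result coefficients: [1, -2, 3, -2, 8] → 1 - 2s + 3s^2 - 2s^3 + 8s^4

1 - 2s + 3s^2 - 2s^3 + 8s^4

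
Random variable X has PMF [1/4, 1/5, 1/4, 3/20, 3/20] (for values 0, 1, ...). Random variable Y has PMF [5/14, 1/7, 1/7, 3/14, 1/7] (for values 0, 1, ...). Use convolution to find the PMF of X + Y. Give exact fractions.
P(X+Y=k) = Σ_i P(X=i)·P(Y=k-i) — a convolution of [1/4, 1/5, 1/4, 3/20, 3/20] and [5/14, 1/7, 1/7, 3/14, 1/7]. P(X+Y=0) = (1/4)×(5/14) = 5/56; P(X+Y=1) = (1/4)×(1/7) + (1/5)×(5/14) = 1/28 + 1/14 = 3/28; P(X+Y=2) = (1/4)×(1/7) + (1/5)×(1/7) + (1/4)×(5/14) = 1/28 + 1/35 + 5/56 = 43/280; P(X+Y=3) = (1/4)×(3/14) + (1/5)×(1/7) + (1/4)×(1/7) + (3/20)×(5/14) = 3/56 + 1/35 + 1/28 + 3/56 = 6/35; P(X+Y=4) = (1/4)×(1/7) + (1/5)×(3/14) + (1/4)×(1/7) + (3/20)×(1/7) + (3/20)×(5/14) = 1/28 + 3/70 + 1/28 + 3/140 + 3/56 = 53/280; P(X+Y=5) = (1/5)×(1/7) + (1/4)×(3/14) + (3/20)×(1/7) + (3/20)×(1/7) = 1/35 + 3/56 + 3/140 + 3/140 = 1/8; P(X+Y=6) = (1/4)×(1/7) + (3/20)×(3/14) + (3/20)×(1/7) = 1/28 + 9/280 + 3/140 = 5/56; P(X+Y=7) = (3/20)×(1/7) + (3/20)×(3/14) = 3/140 + 9/280 = 3/56; P(X+Y=8) = (3/20)×(1/7) = 3/140. PMF: [5/56, 3/28, 43/280, 6/35, 53/280, 1/8, 5/56, 3/56, 3/140] (sums to 1 ✓)

[5/56, 3/28, 43/280, 6/35, 53/280, 1/8, 5/56, 3/56, 3/140]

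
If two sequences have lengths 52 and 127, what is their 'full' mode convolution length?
Linear/full convolution length: m + n - 1 = 52 + 127 - 1 = 178

178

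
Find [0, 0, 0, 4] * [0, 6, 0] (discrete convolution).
y[0] = 0×0 = 0; y[1] = 0×6 + 0×0 = 0; y[2] = 0×0 + 0×6 + 0×0 = 0; y[3] = 0×0 + 0×6 + 4×0 = 0; y[4] = 0×0 + 4×6 = 24; y[5] = 4×0 = 0

[0, 0, 0, 0, 24, 0]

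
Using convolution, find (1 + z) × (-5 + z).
Ascending coefficients: a = [1, 1], b = [-5, 1]. c[0] = 1×-5 = -5; c[1] = 1×1 + 1×-5 = -4; c[2] = 1×1 = 1. Result coefficients: [-5, -4, 1] → -5 - 4z + z^2

-5 - 4z + z^2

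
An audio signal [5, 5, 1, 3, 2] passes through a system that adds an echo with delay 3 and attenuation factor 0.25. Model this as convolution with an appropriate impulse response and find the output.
Direct-path + delayed-attenuated-path model → impulse response h = [1, 0, 0, 0.25] (1 at lag 0, 0.25 at lag 3). Output y[n] = x[n] + 0.25·x[n - 3] (with x[n] = 0 outside 0..4): y[0] = 5 + 0.25×0 = 5; y[1] = 5 + 0.25×0 = 5; y[2] = 1 + 0.25×0 = 1; y[3] = 3 + 0.25×5 = 4.25; y[4] = 2 + 0.25×5 = 3.25; y[5] = 0 + 0.25×1 = 0.25; y[6] = 0 + 0.25×3 = 0.75; y[7] = 0 + 0.25×2 = 0.5. So y = [5, 5, 1, 4.25, 3.25, 0.25, 0.75, 0.5]

[5, 5, 1, 4.25, 3.25, 0.25, 0.75, 0.5]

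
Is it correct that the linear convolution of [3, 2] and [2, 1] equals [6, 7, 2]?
Recompute linear convolution of [3, 2] and [2, 1]: y[0] = 3×2 = 6; y[1] = 3×1 + 2×2 = 7; y[2] = 2×1 = 2 → [6, 7, 2]. Given [6, 7, 2] matches, so answer: Yes

Yes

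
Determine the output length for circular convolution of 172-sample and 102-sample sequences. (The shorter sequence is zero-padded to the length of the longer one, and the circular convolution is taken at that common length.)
Circular convolution (zero-padding the shorter input) has length max(m, n) = max(172, 102) = 172

172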